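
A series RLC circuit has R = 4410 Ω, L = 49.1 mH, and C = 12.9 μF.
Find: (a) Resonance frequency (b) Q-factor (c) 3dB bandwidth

Step 1 — Resonance: ω₀ = 1/√(LC) = 1/√(0.0491·1.29e-05) = 1257 rad/s.
Step 2 — f₀ = ω₀/(2π) = 200 Hz.
Step 3 — Series Q: Q = ω₀L/R = 1257·0.0491/4410 = 0.01399.
Step 4 — Bandwidth: Δω = ω₀/Q = 8.982e+04 rad/s; BW = Δω/(2π) = 1.429e+04 Hz.

(a) f₀ = 200 Hz  (b) Q = 0.01399  (c) BW = 1.429e+04 Hz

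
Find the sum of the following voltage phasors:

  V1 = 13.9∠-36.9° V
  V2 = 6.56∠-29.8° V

Step 1 — Convert each phasor to rectangular form:
  V1 = 13.9·(cos(-36.9°) + j·sin(-36.9°)) = 11.12 - j8.346 V
  V2 = 6.56·(cos(-29.8°) + j·sin(-29.8°)) = 5.693 - j3.26 V
Step 2 — Sum components: V_total = 16.81 - j11.61 V.
Step 3 — Convert to polar: |V_total| = 20.43 V, ∠V_total = -34.6°.

V_total = 20.43∠-34.6° V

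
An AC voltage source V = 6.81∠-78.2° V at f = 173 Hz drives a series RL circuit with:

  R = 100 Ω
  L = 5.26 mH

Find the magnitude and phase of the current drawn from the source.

Step 1 — Angular frequency: ω = 2π·f = 2π·173 = 1087 rad/s.
Step 2 — Component impedances:
  R: Z = R = 100 Ω
  L: Z = jωL = j·1087·0.00526 = 0 + j5.718 Ω
Step 3 — Series combination: Z_total = R + L = 100 + j5.718 Ω = 100.2∠3.3° Ω.
Step 4 — Source phasor: V = 6.81∠-78.2° V = 1.393 - j6.666 V.
Step 5 — Ohm's law: I = V / Z_total = (1.393 - j6.666) / (100 + j5.718) = 0.01008 - j0.06724 A.
Step 6 — Convert to polar: |I| = 0.06799 A, ∠I = -81.5°.

I = 0.06799∠-81.5° A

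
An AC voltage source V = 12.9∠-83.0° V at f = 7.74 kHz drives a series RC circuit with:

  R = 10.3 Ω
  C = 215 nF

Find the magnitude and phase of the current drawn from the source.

Step 1 — Angular frequency: ω = 2π·f = 2π·7740 = 4.863e+04 rad/s.
Step 2 — Component impedances:
  R: Z = R = 10.3 Ω
  C: Z = 1/(jωC) = -j/(ω·C) = 0 - j95.64 Ω
Step 3 — Series combination: Z_total = R + C = 10.3 - j95.64 Ω = 96.19∠-83.9° Ω.
Step 4 — Source phasor: V = 12.9∠-83.0° V = 1.572 - j12.8 V.
Step 5 — Ohm's law: I = V / Z_total = (1.572 - j12.8) / (10.3 - j95.64) = 0.1341 + j0.001997 A.
Step 6 — Convert to polar: |I| = 0.1341 A, ∠I = 0.9°.

I = 0.1341∠0.9° A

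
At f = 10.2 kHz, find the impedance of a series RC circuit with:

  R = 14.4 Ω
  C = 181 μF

Step 1 — Angular frequency: ω = 2π·f = 2π·1.02e+04 = 6.409e+04 rad/s.
Step 2 — Component impedances:
  R: Z = R = 14.4 Ω
  C: Z = 1/(jωC) = -j/(ω·C) = 0 - j0.08621 Ω
Step 3 — Series combination: Z_total = R + C = 14.4 - j0.08621 Ω = 14.4∠-0.3° Ω.

Z = 14.4 - j0.08621 Ω = 14.4∠-0.3° Ω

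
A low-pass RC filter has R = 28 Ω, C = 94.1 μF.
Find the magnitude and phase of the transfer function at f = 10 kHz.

Step 1 — Angular frequency: ω = 2π·1e+04 = 6.283e+04 rad/s.
Step 2 — Transfer function: H(jω) = 1/(1 + jωRC).
Step 3 — Denominator: 1 + jωRC = 1 + j·6.283e+04·28·9.41e-05 = 1 + j165.5.
Step 4 — H = 3.649e-05 - j0.00604.
Step 5 — Magnitude: |H| = 0.00604 (-44.4 dB); phase: φ = -89.7°.

|H| = 0.00604 (-44.4 dB), φ = -89.7°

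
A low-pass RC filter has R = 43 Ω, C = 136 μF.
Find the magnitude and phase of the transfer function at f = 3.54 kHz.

Step 1 — Angular frequency: ω = 2π·3540 = 2.224e+04 rad/s.
Step 2 — Transfer function: H(jω) = 1/(1 + jωRC).
Step 3 — Denominator: 1 + jωRC = 1 + j·2.224e+04·43·0.000136 = 1 + j130.1.
Step 4 — H = 5.91e-05 - j0.007687.
Step 5 — Magnitude: |H| = 0.007688 (-42.3 dB); phase: φ = -89.6°.

|H| = 0.007688 (-42.3 dB), φ = -89.6°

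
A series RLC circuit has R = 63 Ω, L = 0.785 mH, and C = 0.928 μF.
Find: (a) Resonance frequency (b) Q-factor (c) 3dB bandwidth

Step 1 — Resonance: ω₀ = 1/√(LC) = 1/√(0.000785·9.28e-07) = 3.705e+04 rad/s.
Step 2 — f₀ = ω₀/(2π) = 5897 Hz.
Step 3 — Series Q: Q = ω₀L/R = 3.705e+04·0.000785/63 = 0.4617.
Step 4 — Bandwidth: Δω = ω₀/Q = 8.025e+04 rad/s; BW = Δω/(2π) = 1.277e+04 Hz.

(a) f₀ = 5897 Hz  (b) Q = 0.4617  (c) BW = 1.277e+04 Hz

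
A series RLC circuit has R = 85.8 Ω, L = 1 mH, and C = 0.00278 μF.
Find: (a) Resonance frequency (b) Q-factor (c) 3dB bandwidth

Step 1 — Resonance: ω₀ = 1/√(LC) = 1/√(0.001·2.78e-09) = 5.998e+05 rad/s.
Step 2 — f₀ = ω₀/(2π) = 9.545e+04 Hz.
Step 3 — Series Q: Q = ω₀L/R = 5.998e+05·0.001/85.8 = 6.99.
Step 4 — Bandwidth: Δω = ω₀/Q = 8.58e+04 rad/s; BW = Δω/(2π) = 1.366e+04 Hz.

(a) f₀ = 9.545e+04 Hz  (b) Q = 6.99  (c) BW = 1.366e+04 Hz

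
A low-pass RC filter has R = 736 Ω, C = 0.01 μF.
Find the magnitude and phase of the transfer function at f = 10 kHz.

Step 1 — Angular frequency: ω = 2π·1e+04 = 6.283e+04 rad/s.
Step 2 — Transfer function: H(jω) = 1/(1 + jωRC).
Step 3 — Denominator: 1 + jωRC = 1 + j·6.283e+04·736·1e-08 = 1 + j0.4624.
Step 4 — H = 0.8238 - j0.381.
Step 5 — Magnitude: |H| = 0.9076 (-0.8 dB); phase: φ = -24.8°.

|H| = 0.9076 (-0.8 dB), φ = -24.8°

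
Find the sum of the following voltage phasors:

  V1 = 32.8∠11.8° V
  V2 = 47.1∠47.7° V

Step 1 — Convert each phasor to rectangular form:
  V1 = 32.8·(cos(11.8°) + j·sin(11.8°)) = 32.11 + j6.707 V
  V2 = 47.1·(cos(47.7°) + j·sin(47.7°)) = 31.7 + j34.84 V
Step 2 — Sum components: V_total = 63.81 + j41.54 V.
Step 3 — Convert to polar: |V_total| = 76.14 V, ∠V_total = 33.1°.

V_total = 76.14∠33.1° V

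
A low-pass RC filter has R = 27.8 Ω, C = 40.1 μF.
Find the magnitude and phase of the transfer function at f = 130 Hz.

Step 1 — Angular frequency: ω = 2π·130 = 816.8 rad/s.
Step 2 — Transfer function: H(jω) = 1/(1 + jωRC).
Step 3 — Denominator: 1 + jωRC = 1 + j·816.8·27.8·4.01e-05 = 1 + j0.9106.
Step 4 — H = 0.5467 - j0.4978.
Step 5 — Magnitude: |H| = 0.7394 (-2.6 dB); phase: φ = -42.3°.

|H| = 0.7394 (-2.6 dB), φ = -42.3°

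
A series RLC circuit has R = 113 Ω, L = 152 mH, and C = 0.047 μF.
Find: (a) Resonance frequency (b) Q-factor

Step 1 — Resonance condition Im(Z)=0 gives ω₀ = 1/√(LC).
Step 2 — ω₀ = 1/√(0.152·4.7e-08) = 1.183e+04 rad/s.
Step 3 — f₀ = ω₀/(2π) = 1883 Hz.
Step 4 — Series Q: Q = ω₀L/R = 1.183e+04·0.152/113 = 15.91.

(a) f₀ = 1883 Hz  (b) Q = 15.91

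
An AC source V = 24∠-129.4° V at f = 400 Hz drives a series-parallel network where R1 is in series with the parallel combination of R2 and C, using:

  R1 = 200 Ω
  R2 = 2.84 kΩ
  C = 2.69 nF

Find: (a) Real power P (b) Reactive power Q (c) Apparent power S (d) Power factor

Step 1 — Angular frequency: ω = 2π·f = 2π·400 = 2513 rad/s.
Step 2 — Component impedances:
  R1: Z = R = 200 Ω
  R2: Z = R = 2840 Ω
  C: Z = 1/(jωC) = -j/(ω·C) = 0 - j1.479e+05 Ω
Step 3 — Parallel branch: R2 || C = 1/(1/R2 + 1/C) = 2839 - j54.51 Ω.
Step 4 — Series with R1: Z_total = R1 + (R2 || C) = 3039 - j54.51 Ω = 3039∠-1.0° Ω.
Step 5 — Source phasor: V = 24∠-129.4° V = -15.23 - j18.55 V.
Step 6 — Current: I = V / Z = -0.004902 - j0.006191 A = 0.007896∠-128.4° A.
Step 7 — Complex power: S = V·I* = 0.1895 - j0.003399 VA.
Step 8 — Real power: P = Re(S) = 0.1895 W.
Step 9 — Reactive power: Q = Im(S) = -0.003399 VAR.
Step 10 — Apparent power: |S| = 0.1895 VA.
Step 11 — Power factor: PF = P/|S| = 0.9998 (leading).

(a) P = 0.1895 W  (b) Q = -0.003399 VAR  (c) S = 0.1895 VA  (d) PF = 0.9998 (leading)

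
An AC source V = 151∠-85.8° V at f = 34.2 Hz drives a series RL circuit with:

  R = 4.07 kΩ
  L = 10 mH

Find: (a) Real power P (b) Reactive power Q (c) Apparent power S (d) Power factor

Step 1 — Angular frequency: ω = 2π·f = 2π·34.2 = 214.9 rad/s.
Step 2 — Component impedances:
  R: Z = R = 4070 Ω
  L: Z = jωL = j·214.9·0.01 = 0 + j2.149 Ω
Step 3 — Series combination: Z_total = R + L = 4070 + j2.149 Ω = 4070∠0.0° Ω.
Step 4 — Source phasor: V = 151∠-85.8° V = 11.06 - j150.6 V.
Step 5 — Current: I = V / Z = 0.002698 - j0.037 A = 0.0371∠-85.8° A.
Step 6 — Complex power: S = V·I* = 5.602 + j0.002958 VA.
Step 7 — Real power: P = Re(S) = 5.602 W.
Step 8 — Reactive power: Q = Im(S) = 0.002958 VAR.
Step 9 — Apparent power: |S| = 5.602 VA.
Step 10 — Power factor: PF = P/|S| = 1 (lagging).

(a) P = 5.602 W  (b) Q = 0.002958 VAR  (c) S = 5.602 VA  (d) PF = 1 (lagging)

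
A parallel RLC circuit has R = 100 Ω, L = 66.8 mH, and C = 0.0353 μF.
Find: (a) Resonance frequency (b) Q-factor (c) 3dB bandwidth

Step 1 — Resonance: ω₀ = 1/√(LC) = 1/√(0.0668·3.53e-08) = 2.059e+04 rad/s.
Step 2 — f₀ = ω₀/(2π) = 3278 Hz.
Step 3 — Parallel Q: Q = R/(ω₀L) = 100/(2.059e+04·0.0668) = 0.07269.
Step 4 — Bandwidth: Δω = ω₀/Q = 2.833e+05 rad/s; BW = Δω/(2π) = 4.509e+04 Hz.

(a) f₀ = 3278 Hz  (b) Q = 0.07269  (c) BW = 4.509e+04 Hz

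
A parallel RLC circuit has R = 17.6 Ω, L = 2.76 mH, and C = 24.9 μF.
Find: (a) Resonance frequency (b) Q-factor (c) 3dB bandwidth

Step 1 — Resonance: ω₀ = 1/√(LC) = 1/√(0.00276·2.49e-05) = 3815 rad/s.
Step 2 — f₀ = ω₀/(2π) = 607.1 Hz.
Step 3 — Parallel Q: Q = R/(ω₀L) = 17.6/(3815·0.00276) = 1.672.
Step 4 — Bandwidth: Δω = ω₀/Q = 2282 rad/s; BW = Δω/(2π) = 363.2 Hz.

(a) f₀ = 607.1 Hz  (b) Q = 1.672  (c) BW = 363.2 Hz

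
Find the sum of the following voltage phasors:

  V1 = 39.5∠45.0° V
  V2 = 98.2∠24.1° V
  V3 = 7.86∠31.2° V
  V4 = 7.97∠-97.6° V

Step 1 — Convert each phasor to rectangular form:
  V1 = 39.5·(cos(45.0°) + j·sin(45.0°)) = 27.93 + j27.93 V
  V2 = 98.2·(cos(24.1°) + j·sin(24.1°)) = 89.64 + j40.1 V
  V3 = 7.86·(cos(31.2°) + j·sin(31.2°)) = 6.723 + j4.072 V
  V4 = 7.97·(cos(-97.6°) + j·sin(-97.6°)) = -1.054 - j7.9 V
Step 2 — Sum components: V_total = 123.2 + j64.2 V.
Step 3 — Convert to polar: |V_total| = 139 V, ∠V_total = 27.5°.

V_total = 139∠27.5° V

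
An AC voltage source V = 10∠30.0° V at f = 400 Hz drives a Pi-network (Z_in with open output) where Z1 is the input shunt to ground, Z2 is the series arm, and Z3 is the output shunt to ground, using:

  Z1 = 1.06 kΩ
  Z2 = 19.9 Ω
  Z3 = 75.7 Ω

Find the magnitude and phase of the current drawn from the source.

Step 1 — Angular frequency: ω = 2π·f = 2π·400 = 2513 rad/s.
Step 2 — Component impedances:
  Z1: Z = R = 1060 Ω
  Z2: Z = R = 19.9 Ω
  Z3: Z = R = 75.7 Ω
Step 3 — With open output, the series arm Z2 and the output shunt Z3 appear in series to ground: Z2 + Z3 = 95.6 Ω.
Step 4 — Parallel with input shunt Z1: Z_in = Z1 || (Z2 + Z3) = 87.69 Ω = 87.69∠0.0° Ω.
Step 5 — Source phasor: V = 10∠30.0° V = 8.66 + j5 V.
Step 6 — Ohm's law: I = V / Z_total = (8.66 + j5) / (87.69) = 0.09876 + j0.05702 A.
Step 7 — Convert to polar: |I| = 0.114 A, ∠I = 30.0°.

I = 0.114∠30.0° A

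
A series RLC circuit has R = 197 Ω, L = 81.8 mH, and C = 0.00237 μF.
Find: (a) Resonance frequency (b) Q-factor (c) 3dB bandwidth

Step 1 — Resonance condition Im(Z)=0 gives ω₀ = 1/√(LC).
Step 2 — ω₀ = 1/√(0.0818·2.37e-09) = 7.182e+04 rad/s.
Step 3 — f₀ = ω₀/(2π) = 1.143e+04 Hz.
Step 4 — Series Q: Q = ω₀L/R = 7.182e+04·0.0818/197 = 29.82.
Step 5 — 3dB bandwidth: Δω = ω₀/Q = 2408 rad/s; BW = Δω/(2π) = 383.3 Hz.

(a) f₀ = 1.143e+04 Hz  (b) Q = 29.82  (c) BW = 383.3 Hz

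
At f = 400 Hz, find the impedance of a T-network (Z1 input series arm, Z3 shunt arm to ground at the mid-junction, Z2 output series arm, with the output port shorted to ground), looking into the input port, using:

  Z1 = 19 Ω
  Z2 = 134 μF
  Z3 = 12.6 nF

Step 1 — Angular frequency: ω = 2π·f = 2π·400 = 2513 rad/s.
Step 2 — Component impedances:
  Z1: Z = R = 19 Ω
  Z2: Z = 1/(jωC) = -j/(ω·C) = 0 - j2.969 Ω
  Z3: Z = 1/(jωC) = -j/(ω·C) = 0 - j3.158e+04 Ω
Step 3 — With the output port shorted to ground, the output series arm Z2 runs from the junction to ground; the shunt arm Z3 also runs from the junction to ground. They appear in parallel: Z3 || Z2 = 0 - j2.969 Ω.
Step 4 — Series with input arm Z1: Z_in = Z1 + (Z3 || Z2) = 19 - j2.969 Ω = 19.23∠-8.9° Ω.

Z = 19 - j2.969 Ω = 19.23∠-8.9° Ω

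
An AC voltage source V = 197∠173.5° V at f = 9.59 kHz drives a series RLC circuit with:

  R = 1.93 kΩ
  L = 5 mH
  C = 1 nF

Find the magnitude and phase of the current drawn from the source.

Step 1 — Angular frequency: ω = 2π·f = 2π·9590 = 6.026e+04 rad/s.
Step 2 — Component impedances:
  R: Z = R = 1930 Ω
  L: Z = jωL = j·6.026e+04·0.005 = 0 + j301.3 Ω
  C: Z = 1/(jωC) = -j/(ω·C) = 0 - j1.66e+04 Ω
Step 3 — Series combination: Z_total = R + L + C = 1930 - j1.629e+04 Ω = 1.641e+04∠-83.2° Ω.
Step 4 — Source phasor: V = 197∠173.5° V = -195.7 + j22.3 V.
Step 5 — Ohm's law: I = V / Z_total = (-195.7 + j22.3) / (1930 - j1.629e+04) = -0.002753 - j0.01169 A.
Step 6 — Convert to polar: |I| = 0.01201 A, ∠I = -103.3°.

I = 0.01201∠-103.3° A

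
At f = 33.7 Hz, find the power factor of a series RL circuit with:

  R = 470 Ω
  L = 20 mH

Step 1 — Angular frequency: ω = 2π·f = 2π·33.7 = 211.7 rad/s.
Step 2 — Component impedances:
  R: Z = R = 470 Ω
  L: Z = jωL = j·211.7·0.02 = 0 + j4.235 Ω
Step 3 — Series combination: Z_total = R + L = 470 + j4.235 Ω = 470∠0.5° Ω.
Step 4 — Power factor: PF = cos(φ) = Re(Z)/|Z| = 470/470 = 1.
Step 5 — Type: Im(Z) = 4.235 ⇒ lagging (phase φ = 0.5°).

PF = 1 (lagging, φ = 0.5°)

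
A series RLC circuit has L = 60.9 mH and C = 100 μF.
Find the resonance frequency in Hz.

Step 1 — Resonance condition Im(Z)=0 gives ω₀ = 1/√(LC).
Step 2 — ω₀ = 1/√(0.0609·0.0001) = 405.2 rad/s.
Step 3 — f₀ = ω₀/(2π) = 64.49 Hz.

f₀ = 64.49 Hz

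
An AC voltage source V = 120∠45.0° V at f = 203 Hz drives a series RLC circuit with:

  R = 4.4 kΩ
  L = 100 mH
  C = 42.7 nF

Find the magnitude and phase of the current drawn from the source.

Step 1 — Angular frequency: ω = 2π·f = 2π·203 = 1275 rad/s.
Step 2 — Component impedances:
  R: Z = R = 4400 Ω
  L: Z = jωL = j·1275·0.1 = 0 + j127.5 Ω
  C: Z = 1/(jωC) = -j/(ω·C) = 0 - j1.836e+04 Ω
Step 3 — Series combination: Z_total = R + L + C = 4400 - j1.823e+04 Ω = 1.876e+04∠-76.4° Ω.
Step 4 — Source phasor: V = 120∠45.0° V = 84.85 + j84.85 V.
Step 5 — Ohm's law: I = V / Z_total = (84.85 + j84.85) / (4400 - j1.823e+04) = -0.003336 + j0.005459 A.
Step 6 — Convert to polar: |I| = 0.006398 A, ∠I = 121.4°.

I = 0.006398∠121.4° A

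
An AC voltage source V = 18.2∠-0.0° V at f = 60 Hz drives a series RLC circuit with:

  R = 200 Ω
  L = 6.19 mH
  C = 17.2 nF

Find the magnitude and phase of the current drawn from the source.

Step 1 — Angular frequency: ω = 2π·f = 2π·60 = 377 rad/s.
Step 2 — Component impedances:
  R: Z = R = 200 Ω
  L: Z = jωL = j·377·0.00619 = 0 + j2.334 Ω
  C: Z = 1/(jωC) = -j/(ω·C) = 0 - j1.542e+05 Ω
Step 3 — Series combination: Z_total = R + L + C = 200 - j1.542e+05 Ω = 1.542e+05∠-89.9° Ω.
Step 4 — Source phasor: V = 18.2∠-0.0° V = 18.2 V.
Step 5 — Ohm's law: I = V / Z_total = (18.2) / (200 - j1.542e+05) = 1.53e-07 + j0.000118 A.
Step 6 — Convert to polar: |I| = 0.000118 A, ∠I = 89.9°.

I = 0.000118∠89.9° A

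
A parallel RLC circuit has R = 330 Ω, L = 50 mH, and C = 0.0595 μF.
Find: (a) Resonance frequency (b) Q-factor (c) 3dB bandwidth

Step 1 — Resonance: ω₀ = 1/√(LC) = 1/√(0.05·5.95e-08) = 1.833e+04 rad/s.
Step 2 — f₀ = ω₀/(2π) = 2918 Hz.
Step 3 — Parallel Q: Q = R/(ω₀L) = 330/(1.833e+04·0.05) = 0.36.
Step 4 — Bandwidth: Δω = ω₀/Q = 5.093e+04 rad/s; BW = Δω/(2π) = 8106 Hz.

(a) f₀ = 2918 Hz  (b) Q = 0.36  (c) BW = 8106 Hz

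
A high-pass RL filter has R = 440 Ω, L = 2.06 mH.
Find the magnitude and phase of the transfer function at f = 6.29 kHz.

Step 1 — Angular frequency: ω = 2π·6290 = 3.952e+04 rad/s.
Step 2 — Transfer function: H(jω) = jωL/(R + jωL).
Step 3 — Numerator jωL = j·81.41; denominator R + jωL = 440 + j81.41.
Step 4 — H = 0.0331 + j0.1789.
Step 5 — Magnitude: |H| = 0.1819 (-14.8 dB); phase: φ = 79.5°.

|H| = 0.1819 (-14.8 dB), φ = 79.5°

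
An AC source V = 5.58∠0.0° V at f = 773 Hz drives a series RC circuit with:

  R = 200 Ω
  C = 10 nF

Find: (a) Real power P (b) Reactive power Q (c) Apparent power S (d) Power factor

Step 1 — Angular frequency: ω = 2π·f = 2π·773 = 4857 rad/s.
Step 2 — Component impedances:
  R: Z = R = 200 Ω
  C: Z = 1/(jωC) = -j/(ω·C) = 0 - j2.059e+04 Ω
Step 3 — Series combination: Z_total = R + C = 200 - j2.059e+04 Ω = 2.059e+04∠-89.4° Ω.
Step 4 — Source phasor: V = 5.58∠0.0° V = 5.58 V.
Step 5 — Current: I = V / Z = 2.632e-06 + j0.000271 A = 0.000271∠89.4° A.
Step 6 — Complex power: S = V·I* = 1.469e-05 - j0.001512 VA.
Step 7 — Real power: P = Re(S) = 1.469e-05 W.
Step 8 — Reactive power: Q = Im(S) = -0.001512 VAR.
Step 9 — Apparent power: |S| = 0.001512 VA.
Step 10 — Power factor: PF = P/|S| = 0.009713 (leading).

(a) P = 1.469e-05 W  (b) Q = -0.001512 VAR  (c) S = 0.001512 VA  (d) PF = 0.009713 (leading)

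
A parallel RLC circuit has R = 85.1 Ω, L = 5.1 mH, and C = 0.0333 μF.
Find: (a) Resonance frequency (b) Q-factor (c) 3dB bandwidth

Step 1 — Resonance: ω₀ = 1/√(LC) = 1/√(0.0051·3.33e-08) = 7.673e+04 rad/s.
Step 2 — f₀ = ω₀/(2π) = 1.221e+04 Hz.
Step 3 — Parallel Q: Q = R/(ω₀L) = 85.1/(7.673e+04·0.0051) = 0.2175.
Step 4 — Bandwidth: Δω = ω₀/Q = 3.529e+05 rad/s; BW = Δω/(2π) = 5.616e+04 Hz.

(a) f₀ = 1.221e+04 Hz  (b) Q = 0.2175  (c) BW = 5.616e+04 Hz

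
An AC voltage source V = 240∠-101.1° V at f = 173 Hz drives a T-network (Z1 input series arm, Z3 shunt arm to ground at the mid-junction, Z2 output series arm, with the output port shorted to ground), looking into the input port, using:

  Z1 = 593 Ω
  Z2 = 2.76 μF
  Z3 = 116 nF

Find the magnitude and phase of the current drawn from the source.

Step 1 — Angular frequency: ω = 2π·f = 2π·173 = 1087 rad/s.
Step 2 — Component impedances:
  Z1: Z = R = 593 Ω
  Z2: Z = 1/(jωC) = -j/(ω·C) = 0 - j333.3 Ω
  Z3: Z = 1/(jωC) = -j/(ω·C) = 0 - j7931 Ω
Step 3 — With the output port shorted to ground, the output series arm Z2 runs from the junction to ground; the shunt arm Z3 also runs from the junction to ground. They appear in parallel: Z3 || Z2 = 0 - j319.9 Ω.
Step 4 — Series with input arm Z1: Z_in = Z1 + (Z3 || Z2) = 593 - j319.9 Ω = 673.8∠-28.3° Ω.
Step 5 — Source phasor: V = 240∠-101.1° V = -46.21 - j235.5 V.
Step 6 — Ohm's law: I = V / Z_total = (-46.21 - j235.5) / (593 - j319.9) = 0.1056 - j0.3402 A.
Step 7 — Convert to polar: |I| = 0.3562 A, ∠I = -72.8°.

I = 0.3562∠-72.8° A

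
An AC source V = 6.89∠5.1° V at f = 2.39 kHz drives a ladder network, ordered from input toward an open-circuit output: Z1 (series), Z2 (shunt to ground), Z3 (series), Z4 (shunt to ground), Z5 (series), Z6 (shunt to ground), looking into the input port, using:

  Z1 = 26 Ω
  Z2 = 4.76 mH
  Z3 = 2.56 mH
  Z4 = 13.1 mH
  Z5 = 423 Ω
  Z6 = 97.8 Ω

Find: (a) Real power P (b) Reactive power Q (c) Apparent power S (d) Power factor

Step 1 — Angular frequency: ω = 2π·f = 2π·2390 = 1.502e+04 rad/s.
Step 2 — Component impedances:
  Z1: Z = R = 26 Ω
  Z2: Z = jωL = j·1.502e+04·0.00476 = 0 + j71.48 Ω
  Z3: Z = jωL = j·1.502e+04·0.00256 = 0 + j38.44 Ω
  Z4: Z = jωL = j·1.502e+04·0.0131 = 0 + j196.7 Ω
  Z5: Z = R = 423 Ω
  Z6: Z = R = 97.8 Ω
Step 3 — Ladder network (open output): work backward from the far end, alternating series and parallel combinations. Z_in = 29.96 + j54.28 Ω = 62∠61.1° Ω.
Step 4 — Source phasor: V = 6.89∠5.1° V = 6.863 + j0.6125 V.
Step 5 — Current: I = V / Z = 0.06214 - j0.09213 A = 0.1111∠-56.0° A.
Step 6 — Complex power: S = V·I* = 0.37 + j0.6703 VA.
Step 7 — Real power: P = Re(S) = 0.37 W.
Step 8 — Reactive power: Q = Im(S) = 0.6703 VAR.
Step 9 — Apparent power: |S| = 0.7656 VA.
Step 10 — Power factor: PF = P/|S| = 0.4833 (lagging).

(a) P = 0.37 W  (b) Q = 0.6703 VAR  (c) S = 0.7656 VA  (d) PF = 0.4833 (lagging)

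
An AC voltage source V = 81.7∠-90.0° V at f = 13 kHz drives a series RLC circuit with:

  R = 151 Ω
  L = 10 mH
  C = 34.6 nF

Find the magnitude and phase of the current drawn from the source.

Step 1 — Angular frequency: ω = 2π·f = 2π·1.3e+04 = 8.168e+04 rad/s.
Step 2 — Component impedances:
  R: Z = R = 151 Ω
  L: Z = jωL = j·8.168e+04·0.01 = 0 + j816.8 Ω
  C: Z = 1/(jωC) = -j/(ω·C) = 0 - j353.8 Ω
Step 3 — Series combination: Z_total = R + L + C = 151 + j463 Ω = 487∠71.9° Ω.
Step 4 — Source phasor: V = 81.7∠-90.0° V = 0 - j81.7 V.
Step 5 — Ohm's law: I = V / Z_total = (0 - j81.7) / (151 + j463) = -0.1595 - j0.05202 A.
Step 6 — Convert to polar: |I| = 0.1678 A, ∠I = -161.9°.

I = 0.1678∠-161.9° A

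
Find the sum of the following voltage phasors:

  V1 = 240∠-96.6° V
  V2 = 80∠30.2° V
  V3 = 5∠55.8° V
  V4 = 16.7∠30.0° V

Step 1 — Convert each phasor to rectangular form:
  V1 = 240·(cos(-96.6°) + j·sin(-96.6°)) = -27.58 - j238.4 V
  V2 = 80·(cos(30.2°) + j·sin(30.2°)) = 69.14 + j40.24 V
  V3 = 5·(cos(55.8°) + j·sin(55.8°)) = 2.81 + j4.135 V
  V4 = 16.7·(cos(30.0°) + j·sin(30.0°)) = 14.46 + j8.35 V
Step 2 — Sum components: V_total = 58.83 - j185.7 V.
Step 3 — Convert to polar: |V_total| = 194.8 V, ∠V_total = -72.4°.

V_total = 194.8∠-72.4° V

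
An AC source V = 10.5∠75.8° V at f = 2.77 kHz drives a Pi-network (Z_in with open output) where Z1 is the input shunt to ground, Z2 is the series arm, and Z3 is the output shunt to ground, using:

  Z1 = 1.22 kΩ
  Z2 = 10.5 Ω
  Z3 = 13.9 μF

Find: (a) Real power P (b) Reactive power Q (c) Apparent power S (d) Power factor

Step 1 — Angular frequency: ω = 2π·f = 2π·2770 = 1.74e+04 rad/s.
Step 2 — Component impedances:
  Z1: Z = R = 1220 Ω
  Z2: Z = R = 10.5 Ω
  Z3: Z = 1/(jωC) = -j/(ω·C) = 0 - j4.134 Ω
Step 3 — With open output, the series arm Z2 and the output shunt Z3 appear in series to ground: Z2 + Z3 = 10.5 - j4.134 Ω.
Step 4 — Parallel with input shunt Z1: Z_in = Z1 || (Z2 + Z3) = 10.42 - j4.063 Ω = 11.19∠-21.3° Ω.
Step 5 — Source phasor: V = 10.5∠75.8° V = 2.576 + j10.18 V.
Step 6 — Current: I = V / Z = -0.1159 + j0.9313 A = 0.9385∠97.1° A.
Step 7 — Complex power: S = V·I* = 9.181 - j3.579 VA.
Step 8 — Real power: P = Re(S) = 9.181 W.
Step 9 — Reactive power: Q = Im(S) = -3.579 VAR.
Step 10 — Apparent power: |S| = 9.854 VA.
Step 11 — Power factor: PF = P/|S| = 0.9317 (leading).

(a) P = 9.181 W  (b) Q = -3.579 VAR  (c) S = 9.854 VA  (d) PF = 0.9317 (leading)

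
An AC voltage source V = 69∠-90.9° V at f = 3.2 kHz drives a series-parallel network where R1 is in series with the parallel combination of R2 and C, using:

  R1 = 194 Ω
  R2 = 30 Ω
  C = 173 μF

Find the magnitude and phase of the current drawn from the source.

Step 1 — Angular frequency: ω = 2π·f = 2π·3200 = 2.011e+04 rad/s.
Step 2 — Component impedances:
  R1: Z = R = 194 Ω
  R2: Z = R = 30 Ω
  C: Z = 1/(jωC) = -j/(ω·C) = 0 - j0.2875 Ω
Step 3 — Parallel branch: R2 || C = 1/(1/R2 + 1/C) = 0.002755 - j0.2875 Ω.
Step 4 — Series with R1: Z_total = R1 + (R2 || C) = 194 - j0.2875 Ω = 194∠-0.1° Ω.
Step 5 — Source phasor: V = 69∠-90.9° V = -1.084 - j68.99 V.
Step 6 — Ohm's law: I = V / Z_total = (-1.084 - j68.99) / (194 - j0.2875) = -0.00506 - j0.3556 A.
Step 7 — Convert to polar: |I| = 0.3557 A, ∠I = -90.8°.

I = 0.3557∠-90.8° A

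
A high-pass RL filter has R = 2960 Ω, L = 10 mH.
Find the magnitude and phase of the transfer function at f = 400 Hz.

Step 1 — Angular frequency: ω = 2π·400 = 2513 rad/s.
Step 2 — Transfer function: H(jω) = jωL/(R + jωL).
Step 3 — Numerator jωL = j·25.13; denominator R + jωL = 2960 + j25.13.
Step 4 — H = 7.209e-05 + j0.00849.
Step 5 — Magnitude: |H| = 0.00849 (-41.4 dB); phase: φ = 89.5°.

|H| = 0.00849 (-41.4 dB), φ = 89.5°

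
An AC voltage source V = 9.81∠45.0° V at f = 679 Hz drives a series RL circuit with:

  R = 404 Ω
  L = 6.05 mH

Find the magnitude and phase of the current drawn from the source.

Step 1 — Angular frequency: ω = 2π·f = 2π·679 = 4266 rad/s.
Step 2 — Component impedances:
  R: Z = R = 404 Ω
  L: Z = jωL = j·4266·0.00605 = 0 + j25.81 Ω
Step 3 — Series combination: Z_total = R + L = 404 + j25.81 Ω = 404.8∠3.7° Ω.
Step 4 — Source phasor: V = 9.81∠45.0° V = 6.937 + j6.937 V.
Step 5 — Ohm's law: I = V / Z_total = (6.937 + j6.937) / (404 + j25.81) = 0.01819 + j0.01601 A.
Step 6 — Convert to polar: |I| = 0.02423 A, ∠I = 41.3°.

I = 0.02423∠41.3° A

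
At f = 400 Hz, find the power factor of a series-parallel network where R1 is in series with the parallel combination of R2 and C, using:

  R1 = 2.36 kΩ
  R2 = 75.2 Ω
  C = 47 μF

Step 1 — Angular frequency: ω = 2π·f = 2π·400 = 2513 rad/s.
Step 2 — Component impedances:
  R1: Z = R = 2360 Ω
  R2: Z = R = 75.2 Ω
  C: Z = 1/(jωC) = -j/(ω·C) = 0 - j8.466 Ω
Step 3 — Parallel branch: R2 || C = 1/(1/R2 + 1/C) = 0.9411 - j8.36 Ω.
Step 4 — Series with R1: Z_total = R1 + (R2 || C) = 2361 - j8.36 Ω = 2361∠-0.2° Ω.
Step 5 — Power factor: PF = cos(φ) = Re(Z)/|Z| = 2361/2361 = 1.
Step 6 — Type: Im(Z) = -8.36 ⇒ leading (phase φ = -0.2°).

PF = 1 (leading, φ = -0.2°)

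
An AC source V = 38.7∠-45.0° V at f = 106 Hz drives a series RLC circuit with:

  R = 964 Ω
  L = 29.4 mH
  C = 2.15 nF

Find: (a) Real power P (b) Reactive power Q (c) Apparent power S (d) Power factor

Step 1 — Angular frequency: ω = 2π·f = 2π·106 = 666 rad/s.
Step 2 — Component impedances:
  R: Z = R = 964 Ω
  L: Z = jωL = j·666·0.0294 = 0 + j19.58 Ω
  C: Z = 1/(jωC) = -j/(ω·C) = 0 - j6.984e+05 Ω
Step 3 — Series combination: Z_total = R + L + C = 964 - j6.983e+05 Ω = 6.983e+05∠-89.9° Ω.
Step 4 — Source phasor: V = 38.7∠-45.0° V = 27.37 - j27.37 V.
Step 5 — Current: I = V / Z = 3.924e-05 + j3.913e-05 A = 5.542e-05∠44.9° A.
Step 6 — Complex power: S = V·I* = 2.961e-06 - j0.002145 VA.
Step 7 — Real power: P = Re(S) = 2.961e-06 W.
Step 8 — Reactive power: Q = Im(S) = -0.002145 VAR.
Step 9 — Apparent power: |S| = 0.002145 VA.
Step 10 — Power factor: PF = P/|S| = 0.00138 (leading).

(a) P = 2.961e-06 W  (b) Q = -0.002145 VAR  (c) S = 0.002145 VA  (d) PF = 0.00138 (leading)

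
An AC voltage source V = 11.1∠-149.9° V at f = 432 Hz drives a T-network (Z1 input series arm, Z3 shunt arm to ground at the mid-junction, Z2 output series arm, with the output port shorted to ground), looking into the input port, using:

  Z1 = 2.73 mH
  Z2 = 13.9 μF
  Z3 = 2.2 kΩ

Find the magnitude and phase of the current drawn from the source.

Step 1 — Angular frequency: ω = 2π·f = 2π·432 = 2714 rad/s.
Step 2 — Component impedances:
  Z1: Z = jωL = j·2714·0.00273 = 0 + j7.41 Ω
  Z2: Z = 1/(jωC) = -j/(ω·C) = 0 - j26.5 Ω
  Z3: Z = R = 2200 Ω
Step 3 — With the output port shorted to ground, the output series arm Z2 runs from the junction to ground; the shunt arm Z3 also runs from the junction to ground. They appear in parallel: Z3 || Z2 = 0.3193 - j26.5 Ω.
Step 4 — Series with input arm Z1: Z_in = Z1 + (Z3 || Z2) = 0.3193 - j19.09 Ω = 19.09∠-89.0° Ω.
Step 5 — Source phasor: V = 11.1∠-149.9° V = -9.603 - j5.567 V.
Step 6 — Ohm's law: I = V / Z_total = (-9.603 - j5.567) / (0.3193 - j19.09) = 0.2831 - j0.5078 A.
Step 7 — Convert to polar: |I| = 0.5814 A, ∠I = -60.9°.

I = 0.5814∠-60.9° A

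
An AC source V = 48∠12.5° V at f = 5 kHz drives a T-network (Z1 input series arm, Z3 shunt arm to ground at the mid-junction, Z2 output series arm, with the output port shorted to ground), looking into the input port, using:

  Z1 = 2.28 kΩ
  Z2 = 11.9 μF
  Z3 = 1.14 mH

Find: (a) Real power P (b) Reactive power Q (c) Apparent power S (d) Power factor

Step 1 — Angular frequency: ω = 2π·f = 2π·5000 = 3.142e+04 rad/s.
Step 2 — Component impedances:
  Z1: Z = R = 2280 Ω
  Z2: Z = 1/(jωC) = -j/(ω·C) = 0 - j2.675 Ω
  Z3: Z = jωL = j·3.142e+04·0.00114 = 0 + j35.81 Ω
Step 3 — With the output port shorted to ground, the output series arm Z2 runs from the junction to ground; the shunt arm Z3 also runs from the junction to ground. They appear in parallel: Z3 || Z2 = 0 - j2.891 Ω.
Step 4 — Series with input arm Z1: Z_in = Z1 + (Z3 || Z2) = 2280 - j2.891 Ω = 2280∠-0.1° Ω.
Step 5 — Source phasor: V = 48∠12.5° V = 46.86 + j10.39 V.
Step 6 — Current: I = V / Z = 0.02055 + j0.004583 A = 0.02105∠12.6° A.
Step 7 — Complex power: S = V·I* = 1.011 - j0.001281 VA.
Step 8 — Real power: P = Re(S) = 1.011 W.
Step 9 — Reactive power: Q = Im(S) = -0.001281 VAR.
Step 10 — Apparent power: |S| = 1.011 VA.
Step 11 — Power factor: PF = P/|S| = 1 (leading).

(a) P = 1.011 W  (b) Q = -0.001281 VAR  (c) S = 1.011 VA  (d) PF = 1 (leading)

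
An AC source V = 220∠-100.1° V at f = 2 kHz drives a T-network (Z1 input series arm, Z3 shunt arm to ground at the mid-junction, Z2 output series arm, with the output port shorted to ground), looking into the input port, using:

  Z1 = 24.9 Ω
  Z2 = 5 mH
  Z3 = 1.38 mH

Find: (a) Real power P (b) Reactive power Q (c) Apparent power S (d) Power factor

Step 1 — Angular frequency: ω = 2π·f = 2π·2000 = 1.257e+04 rad/s.
Step 2 — Component impedances:
  Z1: Z = R = 24.9 Ω
  Z2: Z = jωL = j·1.257e+04·0.005 = 0 + j62.83 Ω
  Z3: Z = jωL = j·1.257e+04·0.00138 = 0 + j17.34 Ω
Step 3 — With the output port shorted to ground, the output series arm Z2 runs from the junction to ground; the shunt arm Z3 also runs from the junction to ground. They appear in parallel: Z3 || Z2 = 0 + j13.59 Ω.
Step 4 — Series with input arm Z1: Z_in = Z1 + (Z3 || Z2) = 24.9 + j13.59 Ω = 28.37∠28.6° Ω.
Step 5 — Source phasor: V = 220∠-100.1° V = -38.58 - j216.6 V.
Step 6 — Current: I = V / Z = -4.852 - j6.05 A = 7.755∠-128.7° A.
Step 7 — Complex power: S = V·I* = 1498 + j817.4 VA.
Step 8 — Real power: P = Re(S) = 1498 W.
Step 9 — Reactive power: Q = Im(S) = 817.4 VAR.
Step 10 — Apparent power: |S| = 1706 VA.
Step 11 — Power factor: PF = P/|S| = 0.8778 (lagging).

(a) P = 1498 W  (b) Q = 817.4 VAR  (c) S = 1706 VA  (d) PF = 0.8778 (lagging)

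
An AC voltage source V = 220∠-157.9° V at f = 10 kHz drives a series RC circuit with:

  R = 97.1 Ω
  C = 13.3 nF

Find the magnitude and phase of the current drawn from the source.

Step 1 — Angular frequency: ω = 2π·f = 2π·1e+04 = 6.283e+04 rad/s.
Step 2 — Component impedances:
  R: Z = R = 97.1 Ω
  C: Z = 1/(jωC) = -j/(ω·C) = 0 - j1197 Ω
Step 3 — Series combination: Z_total = R + C = 97.1 - j1197 Ω = 1201∠-85.4° Ω.
Step 4 — Source phasor: V = 220∠-157.9° V = -203.8 - j82.77 V.
Step 5 — Ohm's law: I = V / Z_total = (-203.8 - j82.77) / (97.1 - j1197) = 0.05498 - j0.1748 A.
Step 6 — Convert to polar: |I| = 0.1832 A, ∠I = -72.5°.

I = 0.1832∠-72.5° A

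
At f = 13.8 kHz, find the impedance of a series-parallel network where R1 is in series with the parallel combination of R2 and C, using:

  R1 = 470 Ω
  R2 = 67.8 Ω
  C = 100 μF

Step 1 — Angular frequency: ω = 2π·f = 2π·1.38e+04 = 8.671e+04 rad/s.
Step 2 — Component impedances:
  R1: Z = R = 470 Ω
  R2: Z = R = 67.8 Ω
  C: Z = 1/(jωC) = -j/(ω·C) = 0 - j0.1153 Ω
Step 3 — Parallel branch: R2 || C = 1/(1/R2 + 1/C) = 0.0001962 - j0.1153 Ω.
Step 4 — Series with R1: Z_total = R1 + (R2 || C) = 470 - j0.1153 Ω = 470∠-0.0° Ω.

Z = 470 - j0.1153 Ω = 470∠-0.0° Ω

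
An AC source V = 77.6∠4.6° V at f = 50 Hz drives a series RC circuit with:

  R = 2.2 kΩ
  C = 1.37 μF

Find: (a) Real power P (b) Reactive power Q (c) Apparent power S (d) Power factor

Step 1 — Angular frequency: ω = 2π·f = 2π·50 = 314.2 rad/s.
Step 2 — Component impedances:
  R: Z = R = 2200 Ω
  C: Z = 1/(jωC) = -j/(ω·C) = 0 - j2323 Ω
Step 3 — Series combination: Z_total = R + C = 2200 - j2323 Ω = 3200∠-46.6° Ω.
Step 4 — Source phasor: V = 77.6∠4.6° V = 77.35 + j6.223 V.
Step 5 — Current: I = V / Z = 0.01521 + j0.01889 A = 0.02425∠51.2° A.
Step 6 — Complex power: S = V·I* = 1.294 - j1.367 VA.
Step 7 — Real power: P = Re(S) = 1.294 W.
Step 8 — Reactive power: Q = Im(S) = -1.367 VAR.
Step 9 — Apparent power: |S| = 1.882 VA.
Step 10 — Power factor: PF = P/|S| = 0.6876 (leading).

(a) P = 1.294 W  (b) Q = -1.367 VAR  (c) S = 1.882 VA  (d) PF = 0.6876 (leading)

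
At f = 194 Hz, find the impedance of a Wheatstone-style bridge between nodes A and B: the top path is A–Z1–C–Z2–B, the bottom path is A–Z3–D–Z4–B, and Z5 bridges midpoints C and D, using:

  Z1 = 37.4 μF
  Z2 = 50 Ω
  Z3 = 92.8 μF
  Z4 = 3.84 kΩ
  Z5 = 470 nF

Step 1 — Angular frequency: ω = 2π·f = 2π·194 = 1219 rad/s.
Step 2 — Component impedances:
  Z1: Z = 1/(jωC) = -j/(ω·C) = 0 - j21.94 Ω
  Z2: Z = R = 50 Ω
  Z3: Z = 1/(jωC) = -j/(ω·C) = 0 - j8.84 Ω
  Z4: Z = R = 3840 Ω
  Z5: Z = 1/(jωC) = -j/(ω·C) = 0 - j1746 Ω
Step 3 — Bridge requires nodal analysis (the Z5 bridge couples midpoints C and D, so the two paths cannot be reduced to a simple series/parallel combination). Setting node B to ground and injecting 1 A at node A, the 3-node admittance system at A, C, D solves to V_A = Z_AB = 49.47 - j21.11 Ω = 53.79∠-23.1° Ω.

Z = 49.47 - j21.11 Ω = 53.79∠-23.1° Ω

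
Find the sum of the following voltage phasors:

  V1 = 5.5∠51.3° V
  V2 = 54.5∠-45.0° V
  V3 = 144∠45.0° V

Step 1 — Convert each phasor to rectangular form:
  V1 = 5.5·(cos(51.3°) + j·sin(51.3°)) = 3.439 + j4.292 V
  V2 = 54.5·(cos(-45.0°) + j·sin(-45.0°)) = 38.54 - j38.54 V
  V3 = 144·(cos(45.0°) + j·sin(45.0°)) = 101.8 + j101.8 V
Step 2 — Sum components: V_total = 143.8 + j67.58 V.
Step 3 — Convert to polar: |V_total| = 158.9 V, ∠V_total = 25.2°.

V_total = 158.9∠25.2° V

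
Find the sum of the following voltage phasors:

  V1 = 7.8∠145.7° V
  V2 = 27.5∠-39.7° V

Step 1 — Convert each phasor to rectangular form:
  V1 = 7.8·(cos(145.7°) + j·sin(145.7°)) = -6.444 + j4.396 V
  V2 = 27.5·(cos(-39.7°) + j·sin(-39.7°)) = 21.16 - j17.57 V
Step 2 — Sum components: V_total = 14.71 - j13.17 V.
Step 3 — Convert to polar: |V_total| = 19.75 V, ∠V_total = -41.8°.

V_total = 19.75∠-41.8° V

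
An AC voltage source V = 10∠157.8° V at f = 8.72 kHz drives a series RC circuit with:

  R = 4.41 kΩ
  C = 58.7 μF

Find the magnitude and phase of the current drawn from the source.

Step 1 — Angular frequency: ω = 2π·f = 2π·8720 = 5.479e+04 rad/s.
Step 2 — Component impedances:
  R: Z = R = 4410 Ω
  C: Z = 1/(jωC) = -j/(ω·C) = 0 - j0.3109 Ω
Step 3 — Series combination: Z_total = R + C = 4410 - j0.3109 Ω = 4410∠-0.0° Ω.
Step 4 — Source phasor: V = 10∠157.8° V = -9.259 + j3.778 V.
Step 5 — Ohm's law: I = V / Z_total = (-9.259 + j3.778) / (4410 - j0.3109) = -0.0021 + j0.0008566 A.
Step 6 — Convert to polar: |I| = 0.002268 A, ∠I = 157.8°.

I = 0.002268∠157.8° A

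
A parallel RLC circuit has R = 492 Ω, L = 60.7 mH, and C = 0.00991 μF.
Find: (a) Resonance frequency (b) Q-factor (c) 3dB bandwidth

Step 1 — Resonance: ω₀ = 1/√(LC) = 1/√(0.0607·9.91e-09) = 4.077e+04 rad/s.
Step 2 — f₀ = ω₀/(2π) = 6489 Hz.
Step 3 — Parallel Q: Q = R/(ω₀L) = 492/(4.077e+04·0.0607) = 0.1988.
Step 4 — Bandwidth: Δω = ω₀/Q = 2.051e+05 rad/s; BW = Δω/(2π) = 3.264e+04 Hz.

(a) f₀ = 6489 Hz  (b) Q = 0.1988  (c) BW = 3.264e+04 Hz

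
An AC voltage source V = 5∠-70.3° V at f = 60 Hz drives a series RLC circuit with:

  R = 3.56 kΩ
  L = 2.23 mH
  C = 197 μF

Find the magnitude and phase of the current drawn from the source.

Step 1 — Angular frequency: ω = 2π·f = 2π·60 = 377 rad/s.
Step 2 — Component impedances:
  R: Z = R = 3560 Ω
  L: Z = jωL = j·377·0.00223 = 0 + j0.8407 Ω
  C: Z = 1/(jωC) = -j/(ω·C) = 0 - j13.46 Ω
Step 3 — Series combination: Z_total = R + L + C = 3560 - j12.62 Ω = 3560∠-0.2° Ω.
Step 4 — Source phasor: V = 5∠-70.3° V = 1.685 - j4.707 V.
Step 5 — Ohm's law: I = V / Z_total = (1.685 - j4.707) / (3560 - j12.62) = 0.0004781 - j0.001321 A.
Step 6 — Convert to polar: |I| = 0.001404 A, ∠I = -70.1°.

I = 0.001404∠-70.1° A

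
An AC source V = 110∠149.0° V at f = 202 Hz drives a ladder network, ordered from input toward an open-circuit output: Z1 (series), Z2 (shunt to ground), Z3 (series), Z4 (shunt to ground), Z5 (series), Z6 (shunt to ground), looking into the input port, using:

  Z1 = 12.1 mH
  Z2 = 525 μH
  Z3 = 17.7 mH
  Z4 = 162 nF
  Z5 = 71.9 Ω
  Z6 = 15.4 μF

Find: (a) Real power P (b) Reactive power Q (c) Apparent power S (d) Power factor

Step 1 — Angular frequency: ω = 2π·f = 2π·202 = 1269 rad/s.
Step 2 — Component impedances:
  Z1: Z = jωL = j·1269·0.0121 = 0 + j15.36 Ω
  Z2: Z = jωL = j·1269·0.000525 = 0 + j0.6663 Ω
  Z3: Z = jωL = j·1269·0.0177 = 0 + j22.46 Ω
  Z4: Z = 1/(jωC) = -j/(ω·C) = 0 - j4864 Ω
  Z5: Z = R = 71.9 Ω
  Z6: Z = 1/(jωC) = -j/(ω·C) = 0 - j51.16 Ω
Step 3 — Ladder network (open output): work backward from the far end, alternating series and parallel combinations. Z_in = 0.005417 + j16.03 Ω = 16.03∠90.0° Ω.
Step 4 — Source phasor: V = 110∠149.0° V = -94.29 + j56.65 V.
Step 5 — Current: I = V / Z = 3.533 + j5.885 A = 6.864∠59.0° A.
Step 6 — Complex power: S = V·I* = 0.2552 + j755 VA.
Step 7 — Real power: P = Re(S) = 0.2552 W.
Step 8 — Reactive power: Q = Im(S) = 755 VAR.
Step 9 — Apparent power: |S| = 755 VA.
Step 10 — Power factor: PF = P/|S| = 0.000338 (lagging).

(a) P = 0.2552 W  (b) Q = 755 VAR  (c) S = 755 VA  (d) PF = 0.000338 (lagging)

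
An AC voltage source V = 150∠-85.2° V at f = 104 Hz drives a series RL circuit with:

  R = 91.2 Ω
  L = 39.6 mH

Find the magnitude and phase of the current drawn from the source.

Step 1 — Angular frequency: ω = 2π·f = 2π·104 = 653.5 rad/s.
Step 2 — Component impedances:
  R: Z = R = 91.2 Ω
  L: Z = jωL = j·653.5·0.0396 = 0 + j25.88 Ω
Step 3 — Series combination: Z_total = R + L = 91.2 + j25.88 Ω = 94.8∠15.8° Ω.
Step 4 — Source phasor: V = 150∠-85.2° V = 12.55 - j149.5 V.
Step 5 — Ohm's law: I = V / Z_total = (12.55 - j149.5) / (91.2 + j25.88) = -0.303 - j1.553 A.
Step 6 — Convert to polar: |I| = 1.582 A, ∠I = -101.0°.

I = 1.582∠-101.0° A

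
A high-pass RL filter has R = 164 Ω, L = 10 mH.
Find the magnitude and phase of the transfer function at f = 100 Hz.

Step 1 — Angular frequency: ω = 2π·100 = 628.3 rad/s.
Step 2 — Transfer function: H(jω) = jωL/(R + jωL).
Step 3 — Numerator jωL = j·6.283; denominator R + jωL = 164 + j6.283.
Step 4 — H = 0.001466 + j0.03826.
Step 5 — Magnitude: |H| = 0.03828 (-28.3 dB); phase: φ = 87.8°.

|H| = 0.03828 (-28.3 dB), φ = 87.8°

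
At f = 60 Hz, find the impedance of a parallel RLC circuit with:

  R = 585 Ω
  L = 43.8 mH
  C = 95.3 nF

Step 1 — Angular frequency: ω = 2π·f = 2π·60 = 377 rad/s.
Step 2 — Component impedances:
  R: Z = R = 585 Ω
  L: Z = jωL = j·377·0.0438 = 0 + j16.51 Ω
  C: Z = 1/(jωC) = -j/(ω·C) = 0 - j2.783e+04 Ω
Step 3 — Parallel combination: 1/Z_total = 1/R + 1/L + 1/C; Z_total = 0.4663 + j16.51 Ω = 16.52∠88.4° Ω.

Z = 0.4663 + j16.51 Ω = 16.52∠88.4° Ω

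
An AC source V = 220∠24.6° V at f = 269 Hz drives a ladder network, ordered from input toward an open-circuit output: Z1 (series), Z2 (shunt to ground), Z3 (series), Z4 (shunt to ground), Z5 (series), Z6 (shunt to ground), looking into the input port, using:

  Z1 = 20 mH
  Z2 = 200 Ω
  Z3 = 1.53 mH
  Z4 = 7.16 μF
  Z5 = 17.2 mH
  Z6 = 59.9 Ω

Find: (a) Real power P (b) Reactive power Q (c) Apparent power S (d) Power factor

Step 1 — Angular frequency: ω = 2π·f = 2π·269 = 1690 rad/s.
Step 2 — Component impedances:
  Z1: Z = jωL = j·1690·0.02 = 0 + j33.8 Ω
  Z2: Z = R = 200 Ω
  Z3: Z = jωL = j·1690·0.00153 = 0 + j2.586 Ω
  Z4: Z = 1/(jωC) = -j/(ω·C) = 0 - j82.63 Ω
  Z5: Z = jωL = j·1690·0.0172 = 0 + j29.07 Ω
  Z6: Z = R = 59.9 Ω
Step 3 — Ladder network (open output): work backward from the far end, alternating series and parallel combinations. Z_in = 49.3 + j20.41 Ω = 53.36∠22.5° Ω.
Step 4 — Source phasor: V = 220∠24.6° V = 200 + j91.58 V.
Step 5 — Current: I = V / Z = 4.12 + j0.1518 A = 4.123∠2.1° A.
Step 6 — Complex power: S = V·I* = 838.1 + j347 VA.
Step 7 — Real power: P = Re(S) = 838.1 W.
Step 8 — Reactive power: Q = Im(S) = 347 VAR.
Step 9 — Apparent power: |S| = 907.1 VA.
Step 10 — Power factor: PF = P/|S| = 0.9239 (lagging).

(a) P = 838.1 W  (b) Q = 347 VAR  (c) S = 907.1 VA  (d) PF = 0.9239 (lagging)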